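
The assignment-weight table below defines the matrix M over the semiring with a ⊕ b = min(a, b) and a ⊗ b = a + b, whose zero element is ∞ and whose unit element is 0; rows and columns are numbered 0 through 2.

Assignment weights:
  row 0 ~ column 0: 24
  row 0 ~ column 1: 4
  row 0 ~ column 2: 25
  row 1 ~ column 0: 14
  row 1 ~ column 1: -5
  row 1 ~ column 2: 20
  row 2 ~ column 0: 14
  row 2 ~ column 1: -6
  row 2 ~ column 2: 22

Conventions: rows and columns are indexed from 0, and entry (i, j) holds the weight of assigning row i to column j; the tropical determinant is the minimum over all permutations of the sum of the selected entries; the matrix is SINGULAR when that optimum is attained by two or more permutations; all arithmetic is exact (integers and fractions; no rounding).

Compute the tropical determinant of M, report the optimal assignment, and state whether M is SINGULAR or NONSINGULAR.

σ = (0, 1, 2): 24 + (-5) + 22 = 41
σ = (0, 2, 1): 24 + 20 + (-6) = 38
σ = (1, 0, 2): 4 + 14 + 22 = 40
σ = (1, 2, 0): 4 + 20 + 14 = 38
σ = (2, 0, 1): 25 + 14 + (-6) = 33
σ = (2, 1, 0): 25 + (-5) + 14 = 34
Optimal value attained by: σ = (2, 0, 1).
Answer: det⊕(M) = 33; verdict: NONSINGULAR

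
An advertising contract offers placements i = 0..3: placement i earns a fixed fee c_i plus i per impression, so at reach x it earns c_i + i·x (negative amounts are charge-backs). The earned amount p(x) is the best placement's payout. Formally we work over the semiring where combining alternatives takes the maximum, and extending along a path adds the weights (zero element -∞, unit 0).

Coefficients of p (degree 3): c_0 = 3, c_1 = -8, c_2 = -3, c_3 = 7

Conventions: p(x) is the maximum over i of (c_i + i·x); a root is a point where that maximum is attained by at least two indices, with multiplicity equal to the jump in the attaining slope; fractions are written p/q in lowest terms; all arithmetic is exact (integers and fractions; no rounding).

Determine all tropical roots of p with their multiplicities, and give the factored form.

hull edge (i=0, c=3) to (i=3, c=7): slope 4/3, span 3
Factored form: p(x) = 7 ⊗ (x ⊕ (-4/3)) ⊗ (x ⊕ (-4/3)) ⊗ (x ⊕ (-4/3))
Answer: roots = -4/3 (mult 3)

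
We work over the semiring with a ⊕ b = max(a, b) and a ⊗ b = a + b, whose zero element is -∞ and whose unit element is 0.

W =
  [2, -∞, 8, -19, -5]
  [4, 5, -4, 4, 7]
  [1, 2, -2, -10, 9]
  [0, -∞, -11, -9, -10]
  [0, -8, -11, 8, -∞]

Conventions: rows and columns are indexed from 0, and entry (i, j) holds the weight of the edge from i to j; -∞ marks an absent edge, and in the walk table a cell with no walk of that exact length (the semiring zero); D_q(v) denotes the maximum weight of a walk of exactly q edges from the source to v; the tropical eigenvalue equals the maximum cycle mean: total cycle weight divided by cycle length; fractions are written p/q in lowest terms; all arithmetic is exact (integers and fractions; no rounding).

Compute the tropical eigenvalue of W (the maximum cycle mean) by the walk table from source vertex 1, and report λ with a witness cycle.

q=0: [-∞, 0, -∞, -∞, -∞]
q=1: [4, 5, -4, 4, 7]
q=2: [9, 10, 12, 15, 12]
q=3: [15, 15, 17, 20, 21]
q=4: [21, 20, 23, 29, 26]
q=5: [29, 25, 29, 34, 32]
Optimal cycle mean attained by: cycle 0->2->4->3->0, total 8 + 9 + 8 + 0, length 4.
Answer: λ = 25/4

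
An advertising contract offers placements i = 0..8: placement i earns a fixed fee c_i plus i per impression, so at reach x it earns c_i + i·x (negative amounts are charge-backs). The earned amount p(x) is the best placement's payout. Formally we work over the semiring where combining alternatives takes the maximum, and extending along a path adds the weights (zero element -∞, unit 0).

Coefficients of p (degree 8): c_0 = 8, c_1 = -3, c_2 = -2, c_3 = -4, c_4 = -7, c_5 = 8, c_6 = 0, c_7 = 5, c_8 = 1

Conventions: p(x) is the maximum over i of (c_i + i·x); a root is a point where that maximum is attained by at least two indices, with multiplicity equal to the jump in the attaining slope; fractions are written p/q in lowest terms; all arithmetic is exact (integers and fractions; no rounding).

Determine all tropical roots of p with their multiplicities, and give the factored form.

hull edge (i=0, c=8) to (i=5, c=8): slope 0, span 5
hull edge (i=5, c=8) to (i=7, c=5): slope -3/2, span 2
hull edge (i=7, c=5) to (i=8, c=1): slope -4, span 1
Factored form: p(x) = 1 ⊗ (x ⊕ 0) ⊗ (x ⊕ 0) ⊗ (x ⊕ 0) ⊗ (x ⊕ 0) ⊗ (x ⊕ 0) ⊗ (x ⊕ 3/2) ⊗ (x ⊕ 3/2) ⊗ (x ⊕ 4)
Answer: roots = 0 (mult 5), 3/2 (mult 2), 4 (mult 1)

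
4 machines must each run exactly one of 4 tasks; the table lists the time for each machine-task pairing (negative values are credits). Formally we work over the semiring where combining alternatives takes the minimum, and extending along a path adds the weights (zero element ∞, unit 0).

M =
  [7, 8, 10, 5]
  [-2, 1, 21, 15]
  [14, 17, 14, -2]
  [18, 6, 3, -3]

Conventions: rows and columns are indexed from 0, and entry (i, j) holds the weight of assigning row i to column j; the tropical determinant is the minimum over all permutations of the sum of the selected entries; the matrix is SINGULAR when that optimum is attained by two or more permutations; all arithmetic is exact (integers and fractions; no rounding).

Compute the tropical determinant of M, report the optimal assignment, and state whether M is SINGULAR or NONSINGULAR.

σ = (0, 1, 2, 3): 7 + 1 + 14 + (-3) = 19
σ = (0, 1, 3, 2): 7 + 1 + (-2) + 3 = 9
σ = (0, 2, 1, 3): 7 + 21 + 17 + (-3) = 42
σ = (0, 2, 3, 1): 7 + 21 + (-2) + 6 = 32
σ = (0, 3, 1, 2): 7 + 15 + 17 + 3 = 42
σ = (0, 3, 2, 1): 7 + 15 + 14 + 6 = 42
σ = (1, 0, 2, 3): 8 + (-2) + 14 + (-3) = 17
σ = (1, 0, 3, 2): 8 + (-2) + (-2) + 3 = 7
σ = (1, 2, 0, 3): 8 + 21 + 14 + (-3) = 40
σ = (1, 2, 3, 0): 8 + 21 + (-2) + 18 = 45
σ = (1, 3, 0, 2): 8 + 15 + 14 + 3 = 40
σ = (1, 3, 2, 0): 8 + 15 + 14 + 18 = 55
σ = (2, 0, 1, 3): 10 + (-2) + 17 + (-3) = 22
σ = (2, 0, 3, 1): 10 + (-2) + (-2) + 6 = 12
σ = (2, 1, 0, 3): 10 + 1 + 14 + (-3) = 22
σ = (2, 1, 3, 0): 10 + 1 + (-2) + 18 = 27
σ = (2, 3, 0, 1): 10 + 15 + 14 + 6 = 45
σ = (2, 3, 1, 0): 10 + 15 + 17 + 18 = 60
σ = (3, 0, 1, 2): 5 + (-2) + 17 + 3 = 23
σ = (3, 0, 2, 1): 5 + (-2) + 14 + 6 = 23
σ = (3, 1, 0, 2): 5 + 1 + 14 + 3 = 23
σ = (3, 1, 2, 0): 5 + 1 + 14 + 18 = 38
σ = (3, 2, 0, 1): 5 + 21 + 14 + 6 = 46
σ = (3, 2, 1, 0): 5 + 21 + 17 + 18 = 61
Optimal value attained by: σ = (1, 0, 3, 2).
Answer: det⊕(M) = 7; verdict: NONSINGULAR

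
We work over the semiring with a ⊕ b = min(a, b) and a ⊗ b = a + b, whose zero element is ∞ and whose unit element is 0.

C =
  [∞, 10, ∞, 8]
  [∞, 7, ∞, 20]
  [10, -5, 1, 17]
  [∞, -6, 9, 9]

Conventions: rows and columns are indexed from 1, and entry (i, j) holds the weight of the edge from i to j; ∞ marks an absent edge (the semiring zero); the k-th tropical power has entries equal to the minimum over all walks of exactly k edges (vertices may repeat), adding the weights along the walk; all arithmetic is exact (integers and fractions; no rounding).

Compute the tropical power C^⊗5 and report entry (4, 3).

C^⊗2:
  [∞, 2, 17, 17]
  [∞, 14, 29, 27]
  [11, -4, 2, 15]
  [19, 1, 10, 14]
C^⊗3:
  [27, 9, 18, 22]
  [39, 21, 30, 34]
  [12, -3, 3, 16]
  [20, 5, 11, 21]
C^⊗4:
  [28, 13, 19, 29]
  [40, 25, 31, 41]
  [13, -2, 4, 17]
  [21, 6, 12, 25]
C^⊗5:
  [29, 14, 20, 33]
  [41, 26, 32, 45]
  [14, -1, 5, 18]
  [22, 7, 13, 26]
Key observation: the optimum is the walk 4->3->3->3->3->3, with weight 9 + 1 + 1 + 1 + 1 = 13.
Optimal value attained by: walk 4->3->3->3->3->3.
Answer: (C^⊗5)[4][3] = 13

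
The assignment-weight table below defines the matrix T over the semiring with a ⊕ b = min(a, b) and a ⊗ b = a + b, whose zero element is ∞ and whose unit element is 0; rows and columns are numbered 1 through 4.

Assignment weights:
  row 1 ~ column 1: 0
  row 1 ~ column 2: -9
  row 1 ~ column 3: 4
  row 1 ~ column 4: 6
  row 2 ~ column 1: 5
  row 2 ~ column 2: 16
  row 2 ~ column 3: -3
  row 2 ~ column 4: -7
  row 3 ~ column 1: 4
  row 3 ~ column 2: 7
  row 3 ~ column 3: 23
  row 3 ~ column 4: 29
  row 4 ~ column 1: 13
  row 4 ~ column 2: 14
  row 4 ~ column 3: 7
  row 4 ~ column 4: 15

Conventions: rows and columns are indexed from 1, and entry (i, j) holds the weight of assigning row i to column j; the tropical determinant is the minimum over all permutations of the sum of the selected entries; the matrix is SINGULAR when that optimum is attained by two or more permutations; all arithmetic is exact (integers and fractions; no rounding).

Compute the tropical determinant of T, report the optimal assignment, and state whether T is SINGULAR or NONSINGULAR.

σ = (1, 2, 3, 4): 0 + 16 + 23 + 15 = 54
σ = (1, 2, 4, 3): 0 + 16 + 29 + 7 = 52
σ = (1, 3, 2, 4): 0 + (-3) + 7 + 15 = 19
σ = (1, 3, 4, 2): 0 + (-3) + 29 + 14 = 40
σ = (1, 4, 2, 3): 0 + (-7) + 7 + 7 = 7
σ = (1, 4, 3, 2): 0 + (-7) + 23 + 14 = 30
σ = (2, 1, 3, 4): (-9) + 5 + 23 + 15 = 34
σ = (2, 1, 4, 3): (-9) + 5 + 29 + 7 = 32
σ = (2, 3, 1, 4): (-9) + (-3) + 4 + 15 = 7
σ = (2, 3, 4, 1): (-9) + (-3) + 29 + 13 = 30
σ = (2, 4, 1, 3): (-9) + (-7) + 4 + 7 = -5
σ = (2, 4, 3, 1): (-9) + (-7) + 23 + 13 = 20
σ = (3, 1, 2, 4): 4 + 5 + 7 + 15 = 31
σ = (3, 1, 4, 2): 4 + 5 + 29 + 14 = 52
σ = (3, 2, 1, 4): 4 + 16 + 4 + 15 = 39
σ = (3, 2, 4, 1): 4 + 16 + 29 + 13 = 62
σ = (3, 4, 1, 2): 4 + (-7) + 4 + 14 = 15
σ = (3, 4, 2, 1): 4 + (-7) + 7 + 13 = 17
σ = (4, 1, 2, 3): 6 + 5 + 7 + 7 = 25
σ = (4, 1, 3, 2): 6 + 5 + 23 + 14 = 48
σ = (4, 2, 1, 3): 6 + 16 + 4 + 7 = 33
σ = (4, 2, 3, 1): 6 + 16 + 23 + 13 = 58
σ = (4, 3, 1, 2): 6 + (-3) + 4 + 14 = 21
σ = (4, 3, 2, 1): 6 + (-3) + 7 + 13 = 23
Optimal value attained by: σ = (2, 4, 1, 3).
Answer: det⊕(T) = -5; verdict: NONSINGULAR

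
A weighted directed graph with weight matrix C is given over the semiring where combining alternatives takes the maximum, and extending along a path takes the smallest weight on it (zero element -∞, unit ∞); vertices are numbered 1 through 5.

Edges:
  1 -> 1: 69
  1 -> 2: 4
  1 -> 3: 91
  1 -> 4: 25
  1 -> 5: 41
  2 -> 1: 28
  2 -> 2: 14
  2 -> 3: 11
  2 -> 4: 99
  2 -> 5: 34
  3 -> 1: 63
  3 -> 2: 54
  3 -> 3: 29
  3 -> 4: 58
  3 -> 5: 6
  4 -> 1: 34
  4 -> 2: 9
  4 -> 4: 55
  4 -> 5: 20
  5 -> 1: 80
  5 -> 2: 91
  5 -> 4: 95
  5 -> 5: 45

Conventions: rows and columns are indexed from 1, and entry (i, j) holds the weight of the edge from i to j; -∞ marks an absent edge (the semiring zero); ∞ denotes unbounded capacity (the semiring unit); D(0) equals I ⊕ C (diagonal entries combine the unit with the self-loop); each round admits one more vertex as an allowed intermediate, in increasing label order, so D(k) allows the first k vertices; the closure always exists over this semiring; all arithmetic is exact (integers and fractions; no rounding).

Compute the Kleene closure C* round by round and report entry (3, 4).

D(0):
  [∞, 4, 91, 25, 41]
  [28, ∞, 11, 99, 34]
  [63, 54, ∞, 58, 6]
  [34, 9, -∞, ∞, 20]
  [80, 91, -∞, 95, ∞]
D(1):
  [∞, 4, 91, 25, 41]
  [28, ∞, 28, 99, 34]
  [63, 54, ∞, 58, 41]
  [34, 9, 34, ∞, 34]
  [80, 91, 80, 95, ∞]
D(2):
  [∞, 4, 91, 25, 41]
  [28, ∞, 28, 99, 34]
  [63, 54, ∞, 58, 41]
  [34, 9, 34, ∞, 34]
  [80, 91, 80, 95, ∞]
D(3):
  [∞, 54, 91, 58, 41]
  [28, ∞, 28, 99, 34]
  [63, 54, ∞, 58, 41]
  [34, 34, 34, ∞, 34]
  [80, 91, 80, 95, ∞]
D(4):
  [∞, 54, 91, 58, 41]
  [34, ∞, 34, 99, 34]
  [63, 54, ∞, 58, 41]
  [34, 34, 34, ∞, 34]
  [80, 91, 80, 95, ∞]
D(5):
  [∞, 54, 91, 58, 41]
  [34, ∞, 34, 99, 34]
  [63, 54, ∞, 58, 41]
  [34, 34, 34, ∞, 34]
  [80, 91, 80, 95, ∞]
Answer: C*[3][4] = 58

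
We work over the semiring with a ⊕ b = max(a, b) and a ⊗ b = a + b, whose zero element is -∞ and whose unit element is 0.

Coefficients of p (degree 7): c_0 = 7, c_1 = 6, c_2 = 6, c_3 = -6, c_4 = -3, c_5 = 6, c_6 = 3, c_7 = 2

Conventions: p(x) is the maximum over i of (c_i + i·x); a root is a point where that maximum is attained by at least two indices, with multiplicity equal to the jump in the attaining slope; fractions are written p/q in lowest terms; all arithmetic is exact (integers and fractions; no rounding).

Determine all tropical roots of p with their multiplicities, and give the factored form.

hull edge (i=0, c=7) to (i=5, c=6): slope -1/5, span 5
hull edge (i=5, c=6) to (i=7, c=2): slope -2, span 2
Factored form: p(x) = 2 ⊗ (x ⊕ 1/5) ⊗ (x ⊕ 1/5) ⊗ (x ⊕ 1/5) ⊗ (x ⊕ 1/5) ⊗ (x ⊕ 1/5) ⊗ (x ⊕ 2) ⊗ (x ⊕ 2)
Answer: roots = 1/5 (mult 5), 2 (mult 2)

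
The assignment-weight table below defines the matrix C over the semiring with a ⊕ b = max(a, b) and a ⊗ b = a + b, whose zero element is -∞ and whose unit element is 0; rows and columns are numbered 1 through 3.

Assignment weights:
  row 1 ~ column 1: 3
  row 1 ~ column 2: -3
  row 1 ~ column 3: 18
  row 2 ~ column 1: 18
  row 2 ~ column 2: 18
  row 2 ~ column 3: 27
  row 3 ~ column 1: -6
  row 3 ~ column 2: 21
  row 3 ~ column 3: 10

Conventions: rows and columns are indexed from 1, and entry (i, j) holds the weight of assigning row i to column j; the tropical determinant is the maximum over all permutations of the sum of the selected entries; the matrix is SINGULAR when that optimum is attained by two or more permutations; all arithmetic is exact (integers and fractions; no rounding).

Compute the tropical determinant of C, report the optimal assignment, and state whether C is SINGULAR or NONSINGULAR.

σ = (1, 2, 3): 3 + 18 + 10 = 31
σ = (1, 3, 2): 3 + 27 + 21 = 51
σ = (2, 1, 3): (-3) + 18 + 10 = 25
σ = (2, 3, 1): (-3) + 27 + (-6) = 18
σ = (3, 1, 2): 18 + 18 + 21 = 57
σ = (3, 2, 1): 18 + 18 + (-6) = 30
Optimal value attained by: σ = (3, 1, 2).
Answer: det⊕(C) = 57; verdict: NONSINGULAR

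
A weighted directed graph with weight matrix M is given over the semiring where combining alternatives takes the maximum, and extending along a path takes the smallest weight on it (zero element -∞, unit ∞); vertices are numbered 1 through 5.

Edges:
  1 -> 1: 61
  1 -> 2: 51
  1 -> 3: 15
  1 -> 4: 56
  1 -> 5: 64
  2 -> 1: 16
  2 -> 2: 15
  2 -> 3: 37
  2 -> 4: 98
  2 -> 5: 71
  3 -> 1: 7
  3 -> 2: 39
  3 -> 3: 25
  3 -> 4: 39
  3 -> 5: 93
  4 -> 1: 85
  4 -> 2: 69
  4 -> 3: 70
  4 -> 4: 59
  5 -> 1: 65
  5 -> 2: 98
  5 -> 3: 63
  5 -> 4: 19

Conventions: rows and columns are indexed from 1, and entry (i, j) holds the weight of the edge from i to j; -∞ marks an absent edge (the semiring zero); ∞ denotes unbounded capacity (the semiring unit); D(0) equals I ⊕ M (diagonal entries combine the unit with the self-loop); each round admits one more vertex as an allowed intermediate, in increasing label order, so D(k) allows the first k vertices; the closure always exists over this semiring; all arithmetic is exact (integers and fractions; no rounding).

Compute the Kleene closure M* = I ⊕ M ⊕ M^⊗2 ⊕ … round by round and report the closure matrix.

D(0):
  [∞, 51, 15, 56, 64]
  [16, ∞, 37, 98, 71]
  [7, 39, ∞, 39, 93]
  [85, 69, 70, ∞, -∞]
  [65, 98, 63, 19, ∞]
D(1):
  [∞, 51, 15, 56, 64]
  [16, ∞, 37, 98, 71]
  [7, 39, ∞, 39, 93]
  [85, 69, 70, ∞, 64]
  [65, 98, 63, 56, ∞]
D(2):
  [∞, 51, 37, 56, 64]
  [16, ∞, 37, 98, 71]
  [16, 39, ∞, 39, 93]
  [85, 69, 70, ∞, 69]
  [65, 98, 63, 98, ∞]
D(3):
  [∞, 51, 37, 56, 64]
  [16, ∞, 37, 98, 71]
  [16, 39, ∞, 39, 93]
  [85, 69, 70, ∞, 70]
  [65, 98, 63, 98, ∞]
D(4):
  [∞, 56, 56, 56, 64]
  [85, ∞, 70, 98, 71]
  [39, 39, ∞, 39, 93]
  [85, 69, 70, ∞, 70]
  [85, 98, 70, 98, ∞]
D(5):
  [∞, 64, 64, 64, 64]
  [85, ∞, 70, 98, 71]
  [85, 93, ∞, 93, 93]
  [85, 70, 70, ∞, 70]
  [85, 98, 70, 98, ∞]
Answer: M* = [[∞, 64, 64, 64, 64], [85, ∞, 70, 98, 71], [85, 93, ∞, 93, 93], [85, 70, 70, ∞, 70], [85, 98, 70, 98, ∞]]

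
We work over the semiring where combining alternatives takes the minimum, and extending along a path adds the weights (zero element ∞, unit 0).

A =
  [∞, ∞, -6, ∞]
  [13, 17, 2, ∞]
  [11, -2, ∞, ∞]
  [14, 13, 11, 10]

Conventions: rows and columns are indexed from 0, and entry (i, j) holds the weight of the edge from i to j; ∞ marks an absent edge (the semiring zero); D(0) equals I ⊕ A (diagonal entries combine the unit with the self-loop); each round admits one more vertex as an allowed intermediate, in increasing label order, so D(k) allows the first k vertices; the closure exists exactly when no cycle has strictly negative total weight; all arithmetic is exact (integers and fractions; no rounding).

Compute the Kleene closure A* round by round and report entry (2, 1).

D(0):
  [0, ∞, -6, ∞]
  [13, 0, 2, ∞]
  [11, -2, 0, ∞]
  [14, 13, 11, 0]
D(1):
  [0, ∞, -6, ∞]
  [13, 0, 2, ∞]
  [11, -2, 0, ∞]
  [14, 13, 8, 0]
D(2):
  [0, ∞, -6, ∞]
  [13, 0, 2, ∞]
  [11, -2, 0, ∞]
  [14, 13, 8, 0]
D(3):
  [0, -8, -6, ∞]
  [13, 0, 2, ∞]
  [11, -2, 0, ∞]
  [14, 6, 8, 0]
D(4):
  [0, -8, -6, ∞]
  [13, 0, 2, ∞]
  [11, -2, 0, ∞]
  [14, 6, 8, 0]
Answer: A*[2][1] = -2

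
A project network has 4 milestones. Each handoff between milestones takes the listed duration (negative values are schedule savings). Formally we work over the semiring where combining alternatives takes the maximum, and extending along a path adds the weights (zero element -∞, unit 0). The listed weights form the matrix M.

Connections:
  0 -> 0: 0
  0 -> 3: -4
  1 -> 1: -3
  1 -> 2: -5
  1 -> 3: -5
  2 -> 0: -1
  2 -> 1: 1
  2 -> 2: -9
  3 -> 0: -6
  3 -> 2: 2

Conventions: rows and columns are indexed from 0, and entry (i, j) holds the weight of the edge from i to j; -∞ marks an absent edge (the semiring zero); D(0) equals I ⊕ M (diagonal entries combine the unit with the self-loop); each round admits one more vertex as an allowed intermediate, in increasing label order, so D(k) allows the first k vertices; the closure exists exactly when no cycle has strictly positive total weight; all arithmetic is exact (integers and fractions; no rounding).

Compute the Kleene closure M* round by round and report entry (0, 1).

D(0):
  [0, -∞, -∞, -4]
  [-∞, 0, -5, -5]
  [-1, 1, 0, -∞]
  [-6, -∞, 2, 0]
D(1):
  [0, -∞, -∞, -4]
  [-∞, 0, -5, -5]
  [-1, 1, 0, -5]
  [-6, -∞, 2, 0]
D(2):
  [0, -∞, -∞, -4]
  [-∞, 0, -5, -5]
  [-1, 1, 0, -4]
  [-6, -∞, 2, 0]
D(3):
  [0, -∞, -∞, -4]
  [-6, 0, -5, -5]
  [-1, 1, 0, -4]
  [1, 3, 2, 0]
D(4):
  [0, -1, -2, -4]
  [-4, 0, -3, -5]
  [-1, 1, 0, -4]
  [1, 3, 2, 0]
Answer: M*[0][1] = -1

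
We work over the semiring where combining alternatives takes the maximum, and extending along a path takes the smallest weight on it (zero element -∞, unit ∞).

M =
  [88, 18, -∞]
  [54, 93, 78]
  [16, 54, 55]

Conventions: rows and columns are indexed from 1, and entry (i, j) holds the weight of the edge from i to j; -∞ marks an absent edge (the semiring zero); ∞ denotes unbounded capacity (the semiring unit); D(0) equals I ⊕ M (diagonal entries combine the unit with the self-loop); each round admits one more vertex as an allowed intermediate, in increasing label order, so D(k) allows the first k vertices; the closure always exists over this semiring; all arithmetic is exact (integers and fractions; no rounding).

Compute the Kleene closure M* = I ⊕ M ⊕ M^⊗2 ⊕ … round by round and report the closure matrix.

D(0):
  [∞, 18, -∞]
  [54, ∞, 78]
  [16, 54, ∞]
D(1):
  [∞, 18, -∞]
  [54, ∞, 78]
  [16, 54, ∞]
D(2):
  [∞, 18, 18]
  [54, ∞, 78]
  [54, 54, ∞]
D(3):
  [∞, 18, 18]
  [54, ∞, 78]
  [54, 54, ∞]
Answer: M* = [[∞, 18, 18], [54, ∞, 78], [54, 54, ∞]]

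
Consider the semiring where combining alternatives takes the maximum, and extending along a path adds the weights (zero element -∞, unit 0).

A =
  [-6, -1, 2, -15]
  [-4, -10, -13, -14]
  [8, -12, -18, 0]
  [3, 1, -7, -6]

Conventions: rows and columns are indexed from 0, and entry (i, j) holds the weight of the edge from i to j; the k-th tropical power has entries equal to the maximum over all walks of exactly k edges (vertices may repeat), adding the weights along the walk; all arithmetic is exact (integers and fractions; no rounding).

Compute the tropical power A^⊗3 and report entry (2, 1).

A^⊗2:
  [10, -7, -4, 2]
  [-5, -5, -2, -13]
  [3, 7, 10, -6]
  [1, 2, 5, -7]
A^⊗3:
  [5, 9, 12, -4]
  [6, -6, -3, -2]
  [18, 2, 5, 10]
  [13, 0, 3, 5]
Key observation: the optimum is the walk 2->3->0->1, with weight 0 + 3 + (-1) = 2.
Optimal value attained by: walk 2->3->0->1.
Answer: (A^⊗3)[2][1] = 2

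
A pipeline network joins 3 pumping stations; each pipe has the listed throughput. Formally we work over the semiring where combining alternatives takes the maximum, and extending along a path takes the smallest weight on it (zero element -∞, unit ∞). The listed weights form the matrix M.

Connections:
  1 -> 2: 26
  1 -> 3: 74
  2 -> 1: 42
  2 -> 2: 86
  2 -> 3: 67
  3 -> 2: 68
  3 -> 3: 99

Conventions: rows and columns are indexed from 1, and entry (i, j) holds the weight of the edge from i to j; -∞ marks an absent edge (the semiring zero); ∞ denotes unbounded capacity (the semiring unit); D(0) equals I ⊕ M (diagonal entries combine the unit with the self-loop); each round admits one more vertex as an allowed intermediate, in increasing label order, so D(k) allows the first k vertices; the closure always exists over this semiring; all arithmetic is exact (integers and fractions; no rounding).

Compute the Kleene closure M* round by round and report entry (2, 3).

D(0):
  [∞, 26, 74]
  [42, ∞, 67]
  [-∞, 68, ∞]
D(1):
  [∞, 26, 74]
  [42, ∞, 67]
  [-∞, 68, ∞]
D(2):
  [∞, 26, 74]
  [42, ∞, 67]
  [42, 68, ∞]
D(3):
  [∞, 68, 74]
  [42, ∞, 67]
  [42, 68, ∞]
Answer: M*[2][3] = 67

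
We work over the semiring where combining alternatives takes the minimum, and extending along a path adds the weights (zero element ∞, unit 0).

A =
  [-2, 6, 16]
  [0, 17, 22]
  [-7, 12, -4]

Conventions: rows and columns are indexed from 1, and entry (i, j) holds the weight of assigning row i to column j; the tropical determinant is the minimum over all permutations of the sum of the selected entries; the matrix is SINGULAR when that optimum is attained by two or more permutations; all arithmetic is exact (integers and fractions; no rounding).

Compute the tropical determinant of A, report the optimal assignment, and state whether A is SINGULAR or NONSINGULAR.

σ = (1, 2, 3): (-2) + 17 + (-4) = 11
σ = (1, 3, 2): (-2) + 22 + 12 = 32
σ = (2, 1, 3): 6 + 0 + (-4) = 2
σ = (2, 3, 1): 6 + 22 + (-7) = 21
σ = (3, 1, 2): 16 + 0 + 12 = 28
σ = (3, 2, 1): 16 + 17 + (-7) = 26
Optimal value attained by: σ = (2, 1, 3).
Answer: det⊕(A) = 2; verdict: NONSINGULAR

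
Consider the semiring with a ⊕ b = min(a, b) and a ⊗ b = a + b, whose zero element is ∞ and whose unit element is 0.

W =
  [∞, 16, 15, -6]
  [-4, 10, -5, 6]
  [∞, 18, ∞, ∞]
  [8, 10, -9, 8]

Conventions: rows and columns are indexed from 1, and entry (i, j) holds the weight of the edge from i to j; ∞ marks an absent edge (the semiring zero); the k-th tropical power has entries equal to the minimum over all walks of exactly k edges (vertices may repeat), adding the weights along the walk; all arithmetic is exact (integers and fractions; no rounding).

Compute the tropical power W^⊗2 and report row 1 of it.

W^⊗2:
  [2, 4, -15, 2]
  [6, 12, -3, -10]
  [14, 28, 13, 24]
  [6, 9, -1, 2]
Answer: row 1 of W^⊗2 = [2, 4, -15, 2]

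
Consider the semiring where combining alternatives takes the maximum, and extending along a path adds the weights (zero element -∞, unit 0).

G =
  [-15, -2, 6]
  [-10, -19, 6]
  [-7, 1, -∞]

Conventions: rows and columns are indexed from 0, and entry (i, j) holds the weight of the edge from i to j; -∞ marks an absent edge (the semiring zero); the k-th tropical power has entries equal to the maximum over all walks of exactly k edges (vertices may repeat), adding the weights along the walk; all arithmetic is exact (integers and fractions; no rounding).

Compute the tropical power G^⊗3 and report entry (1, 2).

G^⊗2:
  [-1, 7, 4]
  [-1, 7, -4]
  [-9, -9, 7]
G^⊗3:
  [-3, 5, 13]
  [-3, -3, 13]
  [0, 8, -3]
Key observation: the optimum is the walk 1->2->1->2, with weight 6 + 1 + 6 = 13.
Optimal value attained by: walk 1->2->1->2.
Answer: (G^⊗3)[1][2] = 13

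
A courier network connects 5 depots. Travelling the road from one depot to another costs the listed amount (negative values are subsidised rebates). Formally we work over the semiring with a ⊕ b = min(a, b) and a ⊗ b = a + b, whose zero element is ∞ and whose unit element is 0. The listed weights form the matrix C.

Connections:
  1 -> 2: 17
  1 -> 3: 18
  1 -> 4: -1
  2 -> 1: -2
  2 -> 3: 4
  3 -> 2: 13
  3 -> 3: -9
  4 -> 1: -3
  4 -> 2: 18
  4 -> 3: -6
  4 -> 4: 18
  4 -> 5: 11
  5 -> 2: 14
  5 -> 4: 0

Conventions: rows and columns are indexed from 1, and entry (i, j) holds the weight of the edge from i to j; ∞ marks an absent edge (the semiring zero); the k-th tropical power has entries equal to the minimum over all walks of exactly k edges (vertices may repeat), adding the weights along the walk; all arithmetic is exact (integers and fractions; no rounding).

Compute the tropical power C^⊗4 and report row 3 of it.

C^⊗2:
  [-4, 17, -7, 17, 10]
  [∞, 15, -5, -3, ∞]
  [11, 4, -18, ∞, ∞]
  [15, 7, -15, -4, 29]
  [-3, 18, -6, 18, 11]
C^⊗3:
  [14, 6, -16, -5, 28]
  [-6, 8, -14, 15, 8]
  [2, -5, -27, 10, ∞]
  [-7, -2, -24, 14, 7]
  [15, 7, -15, -4, 29]
C^⊗4:
  [-8, -3, -25, 13, 6]
  [6, -1, -23, -7, 26]
  [-7, -14, -36, 1, 21]
  [-4, -11, -33, -8, 25]
  [-7, -2, -24, 14, 7]
Answer: row 3 of C^⊗4 = [-7, -14, -36, 1, 21]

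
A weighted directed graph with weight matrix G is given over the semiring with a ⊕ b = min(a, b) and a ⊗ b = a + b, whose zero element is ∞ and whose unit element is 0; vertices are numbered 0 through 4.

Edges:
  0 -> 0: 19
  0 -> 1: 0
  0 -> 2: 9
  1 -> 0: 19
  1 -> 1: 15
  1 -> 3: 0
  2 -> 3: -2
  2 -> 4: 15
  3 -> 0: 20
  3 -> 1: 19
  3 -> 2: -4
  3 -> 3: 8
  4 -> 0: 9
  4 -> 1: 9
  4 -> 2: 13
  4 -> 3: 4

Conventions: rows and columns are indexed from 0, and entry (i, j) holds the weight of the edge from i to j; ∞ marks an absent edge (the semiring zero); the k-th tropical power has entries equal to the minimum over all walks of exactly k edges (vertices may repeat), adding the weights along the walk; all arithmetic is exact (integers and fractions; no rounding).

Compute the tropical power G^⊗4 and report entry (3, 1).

G^⊗2:
  [19, 15, 28, 0, 24]
  [20, 19, -4, 8, ∞]
  [18, 17, -6, 6, ∞]
  [28, 20, 4, -6, 11]
  [24, 9, 0, 9, 28]
G^⊗3:
  [20, 19, -4, 8, 43]
  [28, 20, 4, -6, 11]
  [26, 18, 2, -8, 9]
  [14, 13, -10, 2, 19]
  [28, 24, 5, -2, 15]
G^⊗4:
  [28, 20, 4, -6, 11]
  [14, 13, -10, 2, 19]
  [12, 11, -12, 0, 17]
  [22, 14, -2, -12, 5]
  [18, 17, -6, 3, 20]
Key observation: the optimum is the walk 3->2->3->0->1, with weight (-4) + (-2) + 20 + 0 = 14.
Optimal value attained by: walk 3->2->3->0->1.
Answer: (G^⊗4)[3][1] = 14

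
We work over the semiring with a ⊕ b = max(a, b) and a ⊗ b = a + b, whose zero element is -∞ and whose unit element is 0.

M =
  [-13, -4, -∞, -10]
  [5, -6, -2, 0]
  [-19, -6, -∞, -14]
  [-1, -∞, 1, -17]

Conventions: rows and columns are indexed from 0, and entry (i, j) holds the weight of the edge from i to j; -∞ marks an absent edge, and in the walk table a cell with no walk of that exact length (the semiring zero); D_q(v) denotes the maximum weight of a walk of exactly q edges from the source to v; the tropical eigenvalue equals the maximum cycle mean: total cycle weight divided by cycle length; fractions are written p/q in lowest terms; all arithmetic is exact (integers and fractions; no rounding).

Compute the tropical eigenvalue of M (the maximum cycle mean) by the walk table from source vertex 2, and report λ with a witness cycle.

q=0: [-∞, -∞, 0, -∞]
q=1: [-19, -6, -∞, -14]
q=2: [-1, -12, -8, -6]
q=3: [-7, -5, -5, -11]
q=4: [0, -11, -7, -5]
Optimal cycle mean attained by: cycle 0->1->0, total (-4) + 5, length 2.
Answer: λ = 1/2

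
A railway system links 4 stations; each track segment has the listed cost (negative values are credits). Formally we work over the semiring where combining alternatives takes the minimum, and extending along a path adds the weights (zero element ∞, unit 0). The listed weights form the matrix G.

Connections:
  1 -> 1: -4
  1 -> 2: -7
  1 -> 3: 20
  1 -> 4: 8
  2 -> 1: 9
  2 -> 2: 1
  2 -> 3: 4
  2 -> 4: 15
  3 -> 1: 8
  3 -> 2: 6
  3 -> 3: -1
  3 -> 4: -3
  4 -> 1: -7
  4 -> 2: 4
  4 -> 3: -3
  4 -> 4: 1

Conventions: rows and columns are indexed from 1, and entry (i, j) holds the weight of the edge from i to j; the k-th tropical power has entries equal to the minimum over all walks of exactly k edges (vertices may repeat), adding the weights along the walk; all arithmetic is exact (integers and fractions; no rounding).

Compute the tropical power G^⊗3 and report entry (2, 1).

G^⊗2:
  [-8, -11, -3, 4]
  [5, 2, 3, 1]
  [-10, 1, -6, -4]
  [-11, -14, -4, -6]
G^⊗3:
  [-12, -15, -7, -6]
  [-6, -2, -2, 0]
  [-14, -17, -7, -9]
  [-15, -18, -10, -7]
Key observation: the optimum is the walk 2->3->4->1, with weight 4 + (-3) + (-7) = -6.
Optimal value attained by: walk 2->3->4->1.
Answer: (G^⊗3)[2][1] = -6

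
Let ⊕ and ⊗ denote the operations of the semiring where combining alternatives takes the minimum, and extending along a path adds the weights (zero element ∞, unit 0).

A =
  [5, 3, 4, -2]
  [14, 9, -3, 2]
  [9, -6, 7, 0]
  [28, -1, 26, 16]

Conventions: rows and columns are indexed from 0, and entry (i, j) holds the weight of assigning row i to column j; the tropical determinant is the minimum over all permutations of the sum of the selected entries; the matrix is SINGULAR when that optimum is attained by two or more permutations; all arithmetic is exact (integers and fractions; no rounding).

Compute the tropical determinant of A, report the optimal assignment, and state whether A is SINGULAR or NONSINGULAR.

σ = (0, 1, 2, 3): 5 + 9 + 7 + 16 = 37
σ = (0, 1, 3, 2): 5 + 9 + 0 + 26 = 40
σ = (0, 2, 1, 3): 5 + (-3) + (-6) + 16 = 12
σ = (0, 2, 3, 1): 5 + (-3) + 0 + (-1) = 1
σ = (0, 3, 1, 2): 5 + 2 + (-6) + 26 = 27
σ = (0, 3, 2, 1): 5 + 2 + 7 + (-1) = 13
σ = (1, 0, 2, 3): 3 + 14 + 7 + 16 = 40
σ = (1, 0, 3, 2): 3 + 14 + 0 + 26 = 43
σ = (1, 2, 0, 3): 3 + (-3) + 9 + 16 = 25
σ = (1, 2, 3, 0): 3 + (-3) + 0 + 28 = 28
σ = (1, 3, 0, 2): 3 + 2 + 9 + 26 = 40
σ = (1, 3, 2, 0): 3 + 2 + 7 + 28 = 40
σ = (2, 0, 1, 3): 4 + 14 + (-6) + 16 = 28
σ = (2, 0, 3, 1): 4 + 14 + 0 + (-1) = 17
σ = (2, 1, 0, 3): 4 + 9 + 9 + 16 = 38
σ = (2, 1, 3, 0): 4 + 9 + 0 + 28 = 41
σ = (2, 3, 0, 1): 4 + 2 + 9 + (-1) = 14
σ = (2, 3, 1, 0): 4 + 2 + (-6) + 28 = 28
σ = (3, 0, 1, 2): (-2) + 14 + (-6) + 26 = 32
σ = (3, 0, 2, 1): (-2) + 14 + 7 + (-1) = 18
σ = (3, 1, 0, 2): (-2) + 9 + 9 + 26 = 42
σ = (3, 1, 2, 0): (-2) + 9 + 7 + 28 = 42
σ = (3, 2, 0, 1): (-2) + (-3) + 9 + (-1) = 3
σ = (3, 2, 1, 0): (-2) + (-3) + (-6) + 28 = 17
Optimal value attained by: σ = (0, 2, 3, 1).
Answer: det⊕(A) = 1; verdict: NONSINGULAR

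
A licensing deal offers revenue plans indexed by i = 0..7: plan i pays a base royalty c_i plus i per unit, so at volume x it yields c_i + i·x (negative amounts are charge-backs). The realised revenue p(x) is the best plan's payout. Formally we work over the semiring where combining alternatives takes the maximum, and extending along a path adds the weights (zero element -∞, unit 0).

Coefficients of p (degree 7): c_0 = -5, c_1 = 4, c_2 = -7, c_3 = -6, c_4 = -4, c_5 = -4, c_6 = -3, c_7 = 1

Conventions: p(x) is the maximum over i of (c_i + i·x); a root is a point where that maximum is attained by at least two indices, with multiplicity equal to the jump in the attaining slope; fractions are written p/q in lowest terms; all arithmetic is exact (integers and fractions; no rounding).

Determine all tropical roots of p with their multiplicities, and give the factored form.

hull edge (i=0, c=-5) to (i=1, c=4): slope 9, span 1
hull edge (i=1, c=4) to (i=7, c=1): slope -1/2, span 6
Factored form: p(x) = 1 ⊗ (x ⊕ (-9)) ⊗ (x ⊕ 1/2) ⊗ (x ⊕ 1/2) ⊗ (x ⊕ 1/2) ⊗ (x ⊕ 1/2) ⊗ (x ⊕ 1/2) ⊗ (x ⊕ 1/2)
Answer: roots = -9 (mult 1), 1/2 (mult 6)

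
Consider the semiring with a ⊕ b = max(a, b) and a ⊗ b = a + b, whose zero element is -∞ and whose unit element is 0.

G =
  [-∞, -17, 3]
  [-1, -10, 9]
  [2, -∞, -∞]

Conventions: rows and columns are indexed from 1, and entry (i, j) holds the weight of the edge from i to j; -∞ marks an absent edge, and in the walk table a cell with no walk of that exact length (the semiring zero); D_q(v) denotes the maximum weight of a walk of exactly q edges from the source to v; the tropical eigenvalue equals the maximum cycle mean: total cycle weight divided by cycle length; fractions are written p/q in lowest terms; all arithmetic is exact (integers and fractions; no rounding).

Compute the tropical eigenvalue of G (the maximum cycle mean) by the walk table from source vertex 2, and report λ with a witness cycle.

q=0: [-∞, 0, -∞]
q=1: [-1, -10, 9]
q=2: [11, -18, 2]
q=3: [4, -6, 14]
Optimal cycle mean attained by: cycle 1->3->1, total 3 + 2, length 2.
Answer: λ = 5/2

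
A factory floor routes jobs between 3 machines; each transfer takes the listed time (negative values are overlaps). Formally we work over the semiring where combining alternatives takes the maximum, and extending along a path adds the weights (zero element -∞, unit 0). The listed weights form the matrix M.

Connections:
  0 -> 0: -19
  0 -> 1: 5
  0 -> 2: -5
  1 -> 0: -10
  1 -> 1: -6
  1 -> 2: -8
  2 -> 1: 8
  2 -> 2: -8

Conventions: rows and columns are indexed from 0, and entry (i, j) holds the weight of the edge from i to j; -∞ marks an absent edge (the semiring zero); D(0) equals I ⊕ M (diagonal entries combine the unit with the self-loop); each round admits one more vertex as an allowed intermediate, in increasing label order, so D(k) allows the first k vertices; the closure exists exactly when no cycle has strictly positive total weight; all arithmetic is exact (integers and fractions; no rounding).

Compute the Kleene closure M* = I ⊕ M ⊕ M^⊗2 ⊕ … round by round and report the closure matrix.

D(0):
  [0, 5, -5]
  [-10, 0, -8]
  [-∞, 8, 0]
D(1):
  [0, 5, -5]
  [-10, 0, -8]
  [-∞, 8, 0]
D(2):
  [0, 5, -3]
  [-10, 0, -8]
  [-2, 8, 0]
D(3):
  [0, 5, -3]
  [-10, 0, -8]
  [-2, 8, 0]
Answer: M* = [[0, 5, -3], [-10, 0, -8], [-2, 8, 0]]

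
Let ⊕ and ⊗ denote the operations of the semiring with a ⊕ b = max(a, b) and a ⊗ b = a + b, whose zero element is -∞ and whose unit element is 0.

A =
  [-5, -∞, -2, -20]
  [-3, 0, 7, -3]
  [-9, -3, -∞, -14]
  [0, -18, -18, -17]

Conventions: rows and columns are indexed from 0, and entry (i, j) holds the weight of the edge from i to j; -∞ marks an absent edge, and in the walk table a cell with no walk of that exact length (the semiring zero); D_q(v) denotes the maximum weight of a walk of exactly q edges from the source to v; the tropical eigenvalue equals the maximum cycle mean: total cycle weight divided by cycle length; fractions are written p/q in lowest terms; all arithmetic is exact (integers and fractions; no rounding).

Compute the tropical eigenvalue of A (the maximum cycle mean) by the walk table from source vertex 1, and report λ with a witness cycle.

q=0: [-∞, 0, -∞, -∞]
q=1: [-3, 0, 7, -3]
q=2: [-2, 4, 7, -3]
q=3: [1, 4, 11, 1]
q=4: [2, 8, 11, 1]
Optimal cycle mean attained by: cycle 1->2->1, total 7 + (-3), length 2.
Answer: λ = 2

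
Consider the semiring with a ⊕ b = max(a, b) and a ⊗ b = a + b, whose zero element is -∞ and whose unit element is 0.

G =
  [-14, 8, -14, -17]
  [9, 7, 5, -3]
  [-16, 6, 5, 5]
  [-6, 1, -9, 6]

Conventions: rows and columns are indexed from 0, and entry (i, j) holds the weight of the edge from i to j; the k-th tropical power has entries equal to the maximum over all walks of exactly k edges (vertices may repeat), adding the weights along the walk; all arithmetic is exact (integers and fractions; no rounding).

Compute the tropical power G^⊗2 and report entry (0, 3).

G^⊗2:
  [17, 15, 13, 5]
  [16, 17, 12, 10]
  [15, 13, 11, 11]
  [10, 8, 6, 12]
Key observation: the optimum is the walk 0->1->3, with weight 8 + (-3) = 5.
Optimal value attained by: walk 0->1->3.
Answer: (G^⊗2)[0][3] = 5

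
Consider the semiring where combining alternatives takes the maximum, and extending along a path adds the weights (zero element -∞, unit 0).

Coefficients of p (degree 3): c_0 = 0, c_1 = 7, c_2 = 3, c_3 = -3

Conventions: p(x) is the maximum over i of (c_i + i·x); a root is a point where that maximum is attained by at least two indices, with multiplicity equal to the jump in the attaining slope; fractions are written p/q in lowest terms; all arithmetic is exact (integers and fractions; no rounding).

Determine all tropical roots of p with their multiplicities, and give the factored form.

hull edge (i=0, c=0) to (i=1, c=7): slope 7, span 1
hull edge (i=1, c=7) to (i=2, c=3): slope -4, span 1
hull edge (i=2, c=3) to (i=3, c=-3): slope -6, span 1
Factored form: p(x) = -3 ⊗ (x ⊕ (-7)) ⊗ (x ⊕ 4) ⊗ (x ⊕ 6)
Answer: roots = -7 (mult 1), 4 (mult 1), 6 (mult 1)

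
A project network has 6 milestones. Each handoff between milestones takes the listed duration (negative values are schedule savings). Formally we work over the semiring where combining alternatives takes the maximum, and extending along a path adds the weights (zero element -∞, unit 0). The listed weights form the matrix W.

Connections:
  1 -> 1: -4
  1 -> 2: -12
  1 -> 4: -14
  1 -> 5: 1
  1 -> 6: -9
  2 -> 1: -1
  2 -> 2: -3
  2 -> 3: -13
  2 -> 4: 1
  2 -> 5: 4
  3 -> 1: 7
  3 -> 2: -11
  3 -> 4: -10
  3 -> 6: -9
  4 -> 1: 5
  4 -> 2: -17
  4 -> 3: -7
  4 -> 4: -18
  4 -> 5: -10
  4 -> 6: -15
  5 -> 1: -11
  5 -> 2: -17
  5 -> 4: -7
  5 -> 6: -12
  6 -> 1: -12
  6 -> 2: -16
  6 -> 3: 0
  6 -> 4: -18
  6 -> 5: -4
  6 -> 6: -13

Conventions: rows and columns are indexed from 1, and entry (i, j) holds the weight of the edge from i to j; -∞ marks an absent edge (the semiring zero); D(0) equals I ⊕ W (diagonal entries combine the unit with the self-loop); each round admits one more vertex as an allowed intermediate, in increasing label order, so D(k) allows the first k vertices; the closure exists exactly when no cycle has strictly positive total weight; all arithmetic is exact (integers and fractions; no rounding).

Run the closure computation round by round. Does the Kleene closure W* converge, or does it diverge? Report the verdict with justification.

D(0):
  [0, -12, -∞, -14, 1, -9]
  [-1, 0, -13, 1, 4, -∞]
  [7, -11, 0, -10, -∞, -9]
  [5, -17, -7, 0, -10, -15]
  [-11, -17, -∞, -7, 0, -12]
  [-12, -16, 0, -18, -4, 0]
D(1):
  [0, -12, -∞, -14, 1, -9]
  [-1, 0, -13, 1, 4, -10]
  [7, -5, 0, -7, 8, -2]
  [5, -7, -7, 0, 6, -4]
  [-11, -17, -∞, -7, 0, -12]
  [-12, -16, 0, -18, -4, 0]
D(2):
  [0, -12, -25, -11, 1, -9]
  [-1, 0, -13, 1, 4, -10]
  [7, -5, 0, -4, 8, -2]
  [5, -7, -7, 0, 6, -4]
  [-11, -17, -30, -7, 0, -12]
  [-12, -16, 0, -15, -4, 0]
D(3):
  [0, -12, -25, -11, 1, -9]
  [-1, 0, -13, 1, 4, -10]
  [7, -5, 0, -4, 8, -2]
  [5, -7, -7, 0, 6, -4]
  [-11, -17, -30, -7, 0, -12]
  [7, -5, 0, -4, 8, 0]
D(4):
  [0, -12, -18, -11, 1, -9]
  [6, 0, -6, 1, 7, -3]
  [7, -5, 0, -4, 8, -2]
  [5, -7, -7, 0, 6, -4]
  [-2, -14, -14, -7, 0, -11]
  [7, -5, 0, -4, 8, 0]
D(5):
  [0, -12, -13, -6, 1, -9]
  [6, 0, -6, 1, 7, -3]
  [7, -5, 0, 1, 8, -2]
  [5, -7, -7, 0, 6, -4]
  [-2, -14, -14, -7, 0, -11]
  [7, -5, 0, 1, 8, 0]
D(6):
  [0, -12, -9, -6, 1, -9]
  [6, 0, -3, 1, 7, -3]
  [7, -5, 0, 1, 8, -2]
  [5, -7, -4, 0, 6, -4]
  [-2, -14, -11, -7, 0, -11]
  [7, -5, 0, 1, 8, 0]
Key observation: every diagonal entry stays at the unit through all rounds, so no improving cycle exists.
Answer: CONVERGES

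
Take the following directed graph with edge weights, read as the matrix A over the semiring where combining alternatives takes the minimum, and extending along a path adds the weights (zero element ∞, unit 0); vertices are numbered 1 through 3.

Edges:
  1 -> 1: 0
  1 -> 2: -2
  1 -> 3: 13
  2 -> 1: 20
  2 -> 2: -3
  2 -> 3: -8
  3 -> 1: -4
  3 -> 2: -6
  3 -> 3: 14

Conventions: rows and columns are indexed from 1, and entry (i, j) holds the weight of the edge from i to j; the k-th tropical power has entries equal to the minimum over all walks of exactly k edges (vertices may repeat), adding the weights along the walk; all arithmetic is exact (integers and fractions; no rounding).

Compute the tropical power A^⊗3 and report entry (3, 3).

A^⊗2:
  [0, -5, -10]
  [-12, -14, -11]
  [-4, -9, -14]
A^⊗3:
  [-14, -16, -13]
  [-15, -17, -22]
  [-18, -20, -17]
Key observation: the optimum is the walk 3->2->2->3, with weight (-6) + (-3) + (-8) = -17.
Optimal value attained by: walk 3->2->2->3.
Answer: (A^⊗3)[3][3] = -17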